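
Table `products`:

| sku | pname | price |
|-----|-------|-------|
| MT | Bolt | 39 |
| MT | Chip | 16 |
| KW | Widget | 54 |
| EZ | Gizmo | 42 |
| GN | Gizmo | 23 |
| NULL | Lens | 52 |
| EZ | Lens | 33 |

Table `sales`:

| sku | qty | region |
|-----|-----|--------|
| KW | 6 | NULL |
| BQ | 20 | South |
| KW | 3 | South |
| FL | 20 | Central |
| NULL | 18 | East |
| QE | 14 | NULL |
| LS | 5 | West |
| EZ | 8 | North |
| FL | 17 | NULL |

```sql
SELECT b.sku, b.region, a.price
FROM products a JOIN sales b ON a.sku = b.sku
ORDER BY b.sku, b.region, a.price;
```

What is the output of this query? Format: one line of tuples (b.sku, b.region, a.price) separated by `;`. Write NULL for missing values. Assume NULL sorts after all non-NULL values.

(EZ, North, 33); (EZ, North, 42); (KW, South, 54); (KW, NULL, 54)

INNER JOIN keeps only pairs where the ON condition holds.
Matching on a.sku = b.sku. A NULL in a compared column never satisfies the condition.
- a row (sku=MT): no match → dropped.
- a row (sku=MT): no match → dropped.
- a row (sku=KW): matches 2 b row(s) → 2 output row(s).
- a row (sku=EZ): matches 1 b row(s) → 1 output row(s).
- a row (sku=GN): no match → dropped.
- a row (sku=NULL): no match → dropped.
- a row (sku=EZ): matches 1 b row(s) → 1 output row(s).
After projecting and ordering:
b.sku | b.region | a.price
EZ | North | 33
EZ | North | 42
KW | South | 54
KW | NULL | 54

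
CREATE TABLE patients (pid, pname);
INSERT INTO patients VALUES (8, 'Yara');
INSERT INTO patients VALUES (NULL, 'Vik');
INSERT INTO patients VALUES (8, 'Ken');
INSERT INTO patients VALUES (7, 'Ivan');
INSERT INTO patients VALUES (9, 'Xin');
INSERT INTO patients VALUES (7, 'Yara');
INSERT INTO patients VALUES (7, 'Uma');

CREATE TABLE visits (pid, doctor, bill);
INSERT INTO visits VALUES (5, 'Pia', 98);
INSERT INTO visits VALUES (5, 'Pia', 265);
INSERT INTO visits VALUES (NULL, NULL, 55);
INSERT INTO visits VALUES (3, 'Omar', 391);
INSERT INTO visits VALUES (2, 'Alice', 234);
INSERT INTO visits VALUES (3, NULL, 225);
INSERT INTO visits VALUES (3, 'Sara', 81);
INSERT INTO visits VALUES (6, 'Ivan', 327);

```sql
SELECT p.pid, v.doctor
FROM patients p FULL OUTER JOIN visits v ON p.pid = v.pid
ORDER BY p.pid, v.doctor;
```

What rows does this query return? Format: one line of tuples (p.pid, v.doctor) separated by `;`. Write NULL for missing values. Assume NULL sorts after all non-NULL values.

(7, NULL); (7, NULL); (7, NULL); (8, NULL); (8, NULL); (9, NULL); (NULL, Alice); (NULL, Ivan); (NULL, Omar); (NULL, Pia); (NULL, Pia); (NULL, Sara); (NULL, NULL); (NULL, NULL); (NULL, NULL)

FULL OUTER JOIN keeps every row from both sides; unmatched rows get NULL for the other side's columns.
Matching on p.pid = v.pid. A NULL in a compared column never satisfies the condition.
- p row (pid=8): no match → kept, v columns NULL.
- p row (pid=NULL): no match → kept, v columns NULL.
- p row (pid=8): no match → kept, v columns NULL.
- p row (pid=7): no match → kept, v columns NULL.
- p row (pid=9): no match → kept, v columns NULL.
- p row (pid=7): no match → kept, v columns NULL.
- p row (pid=7): no match → kept, v columns NULL.
- plus 8 unmatched v row(s), each kept with NULL p columns.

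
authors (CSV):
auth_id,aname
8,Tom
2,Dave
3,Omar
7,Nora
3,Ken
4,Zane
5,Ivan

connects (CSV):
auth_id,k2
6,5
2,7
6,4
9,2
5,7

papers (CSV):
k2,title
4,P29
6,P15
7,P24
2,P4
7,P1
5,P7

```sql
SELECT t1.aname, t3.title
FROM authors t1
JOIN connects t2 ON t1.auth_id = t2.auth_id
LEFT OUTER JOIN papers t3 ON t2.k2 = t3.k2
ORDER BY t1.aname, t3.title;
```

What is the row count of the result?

4

Joins associate left-to-right: authors INNER JOIN connects on auth_id gives 2 intermediate row(s).
Then LEFT JOIN `papers t3` on k2: each of those 2 rows is kept; rows whose t2.k2 has no match in t3 get NULL for t3's columns.
Result: 4 row(s).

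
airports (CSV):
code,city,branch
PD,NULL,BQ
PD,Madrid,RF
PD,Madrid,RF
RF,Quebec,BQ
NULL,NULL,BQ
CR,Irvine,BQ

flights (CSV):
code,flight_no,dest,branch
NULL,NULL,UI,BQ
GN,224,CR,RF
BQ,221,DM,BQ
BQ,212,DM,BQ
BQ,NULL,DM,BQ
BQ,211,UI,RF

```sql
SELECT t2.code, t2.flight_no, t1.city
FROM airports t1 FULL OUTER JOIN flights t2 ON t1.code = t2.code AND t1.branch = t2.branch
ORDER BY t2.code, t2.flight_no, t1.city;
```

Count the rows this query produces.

12

FULL OUTER JOIN keeps every row from both sides; unmatched rows get NULL for the other side's columns.
Matching on t1.code = t2.code AND t1.branch = t2.branch. A NULL in a compared column never satisfies the condition.
- t1[0] code=PD, branch=BQ → no match; kept with NULLs on the t2 side.
- t1[1] code=PD, branch=RF → no match; kept with NULLs on the t2 side.
- t1[2] code=PD, branch=RF → no match; kept with NULLs on the t2 side.
- t1[3] code=RF, branch=BQ → no match; kept with NULLs on the t2 side.
- t1[4] code=NULL, branch=BQ → no match; kept with NULLs on the t2 side.
- t1[5] code=CR, branch=BQ → no match; kept with NULLs on the t2 side.
- 6 row(s) from t2 found no t1 partner → padded with NULL.
Total: 0 matched + 12 padded = 12 rows.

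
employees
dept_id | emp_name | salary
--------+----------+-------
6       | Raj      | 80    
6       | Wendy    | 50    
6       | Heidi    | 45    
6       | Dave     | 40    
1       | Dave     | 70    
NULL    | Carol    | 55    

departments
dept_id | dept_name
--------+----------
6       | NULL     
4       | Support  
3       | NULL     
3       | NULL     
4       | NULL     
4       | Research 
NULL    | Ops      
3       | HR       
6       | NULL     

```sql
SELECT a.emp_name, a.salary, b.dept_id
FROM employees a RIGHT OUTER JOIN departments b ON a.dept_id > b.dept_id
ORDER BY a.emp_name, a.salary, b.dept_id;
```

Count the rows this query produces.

RIGHT JOIN keeps every row from `departments`; unmatched rows get NULL for `employees`'s columns.
Matching on a.dept_id > b.dept_id. A NULL in a compared column never satisfies the condition.
- a[0] dept_id=6 → 6 match(es) in b → 6 row(s).
- a[1] dept_id=6 → 6 match(es) in b → 6 row(s).
- a[2] dept_id=6 → 6 match(es) in b → 6 row(s).
- a[3] dept_id=6 → 6 match(es) in b → 6 row(s).
- a[4] dept_id=1 → no match.
- a[5] dept_id=NULL → no match.
- plus 3 unmatched b row(s), each kept with NULL a columns.
Total: 24 matched + 3 padded = 27 rows.

27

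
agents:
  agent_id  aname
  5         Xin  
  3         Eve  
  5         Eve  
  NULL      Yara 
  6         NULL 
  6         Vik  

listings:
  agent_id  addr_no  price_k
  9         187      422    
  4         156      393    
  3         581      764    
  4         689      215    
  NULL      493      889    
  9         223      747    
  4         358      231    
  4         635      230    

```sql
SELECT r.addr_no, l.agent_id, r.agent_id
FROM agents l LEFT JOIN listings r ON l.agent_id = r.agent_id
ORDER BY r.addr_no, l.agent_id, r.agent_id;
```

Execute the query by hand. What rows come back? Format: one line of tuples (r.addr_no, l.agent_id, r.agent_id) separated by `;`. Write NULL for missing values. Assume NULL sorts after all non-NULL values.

(581, 3, 3); (NULL, 5, NULL); (NULL, 5, NULL); (NULL, 6, NULL); (NULL, 6, NULL); (NULL, NULL, NULL)

LEFT JOIN keeps every row from `agents`; unmatched rows get NULL for `listings`'s columns.
Matching on l.agent_id = r.agent_id. A NULL in a compared column never satisfies the condition.
- l[0] agent_id=5 → no match; kept with NULLs on the r side.
- l[1] agent_id=3 → 1 match(es) in r → 1 row(s).
- l[2] agent_id=5 → no match; kept with NULLs on the r side.
- l[3] agent_id=NULL → no match; kept with NULLs on the r side.
- l[4] agent_id=6 → no match; kept with NULLs on the r side.
- l[5] agent_id=6 → no match; kept with NULLs on the r side.
After projecting and ordering:
r.addr_no | l.agent_id | r.agent_id
581 | 3 | 3
NULL | 5 | NULL
NULL | 5 | NULL
NULL | 6 | NULL
NULL | 6 | NULL
NULL | NULL | NULL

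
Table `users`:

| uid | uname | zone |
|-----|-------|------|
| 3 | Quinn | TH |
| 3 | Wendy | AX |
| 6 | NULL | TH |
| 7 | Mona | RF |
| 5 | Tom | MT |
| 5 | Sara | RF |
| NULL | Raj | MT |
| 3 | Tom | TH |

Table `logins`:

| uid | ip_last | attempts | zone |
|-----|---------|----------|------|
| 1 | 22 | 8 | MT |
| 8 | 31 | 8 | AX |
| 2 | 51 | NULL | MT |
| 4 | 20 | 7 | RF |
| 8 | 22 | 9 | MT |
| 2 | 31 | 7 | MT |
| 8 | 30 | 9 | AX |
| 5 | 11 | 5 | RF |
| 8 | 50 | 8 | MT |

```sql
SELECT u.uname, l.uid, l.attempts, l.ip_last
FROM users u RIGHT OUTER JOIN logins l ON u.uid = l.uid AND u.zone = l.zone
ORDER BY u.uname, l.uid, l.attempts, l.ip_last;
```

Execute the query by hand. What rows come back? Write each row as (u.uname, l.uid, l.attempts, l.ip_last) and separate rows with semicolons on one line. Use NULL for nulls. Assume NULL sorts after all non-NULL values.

RIGHT JOIN keeps every row from `logins`; unmatched rows get NULL for `users`'s columns.
Matching on u.uid = l.uid AND u.zone = l.zone. A NULL in a compared column never satisfies the condition.
- uid=3, zone=TH: no matching l row.
- uid=3, zone=AX: no matching l row.
- uid=6, zone=TH: no matching l row.
- uid=7, zone=RF: no matching l row.
- uid=5, zone=MT: no matching l row.
- uid=5, zone=RF: 1 matching l row(s), so 1 row(s) emitted.
- uid=NULL, zone=MT: no matching l row.
- uid=3, zone=TH: no matching l row.
- 8 l row(s) had no u match → kept, u columns NULL.
After projecting and ordering:
u.uname | l.uid | l.attempts | l.ip_last
Sara | 5 | 5 | 11
NULL | 1 | 8 | 22
NULL | 2 | 7 | 31
NULL | 2 | NULL | 51
NULL | 4 | 7 | 20
NULL | 8 | 8 | 31
NULL | 8 | 8 | 50
NULL | 8 | 9 | 22
NULL | 8 | 9 | 30

(Sara, 5, 5, 11); (NULL, 1, 8, 22); (NULL, 2, 7, 31); (NULL, 2, NULL, 51); (NULL, 4, 7, 20); (NULL, 8, 8, 31); (NULL, 8, 8, 50); (NULL, 8, 9, 22); (NULL, 8, 9, 30)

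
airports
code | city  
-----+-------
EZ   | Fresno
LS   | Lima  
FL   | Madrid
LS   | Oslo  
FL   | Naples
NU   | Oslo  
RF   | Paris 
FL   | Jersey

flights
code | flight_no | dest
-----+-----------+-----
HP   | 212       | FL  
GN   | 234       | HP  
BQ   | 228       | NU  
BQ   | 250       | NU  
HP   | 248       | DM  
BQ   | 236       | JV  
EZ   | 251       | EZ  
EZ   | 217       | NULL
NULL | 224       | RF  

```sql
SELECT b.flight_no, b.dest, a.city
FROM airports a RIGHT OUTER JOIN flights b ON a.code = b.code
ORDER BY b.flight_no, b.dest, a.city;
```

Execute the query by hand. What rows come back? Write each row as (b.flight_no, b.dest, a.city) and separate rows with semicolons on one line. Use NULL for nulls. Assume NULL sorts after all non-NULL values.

RIGHT JOIN keeps every row from `flights`; unmatched rows get NULL for `airports`'s columns.
Matching on a.code = b.code. A NULL in a compared column never satisfies the condition.
- code=EZ: 2 matching b row(s), so 2 row(s) emitted.
- code=LS: no matching b row.
- code=FL: no matching b row.
- code=LS: no matching b row.
- code=FL: no matching b row.
- code=NU: no matching b row.
- code=RF: no matching b row.
- code=FL: no matching b row.
- plus 7 unmatched b row(s), each kept with NULL a columns.
After projecting and ordering:
b.flight_no | b.dest | a.city
212 | FL | NULL
217 | NULL | Fresno
224 | RF | NULL
228 | NU | NULL
234 | HP | NULL
236 | JV | NULL
248 | DM | NULL
250 | NU | NULL
251 | EZ | Fresno

(212, FL, NULL); (217, NULL, Fresno); (224, RF, NULL); (228, NU, NULL); (234, HP, NULL); (236, JV, NULL); (248, DM, NULL); (250, NU, NULL); (251, EZ, Fresno)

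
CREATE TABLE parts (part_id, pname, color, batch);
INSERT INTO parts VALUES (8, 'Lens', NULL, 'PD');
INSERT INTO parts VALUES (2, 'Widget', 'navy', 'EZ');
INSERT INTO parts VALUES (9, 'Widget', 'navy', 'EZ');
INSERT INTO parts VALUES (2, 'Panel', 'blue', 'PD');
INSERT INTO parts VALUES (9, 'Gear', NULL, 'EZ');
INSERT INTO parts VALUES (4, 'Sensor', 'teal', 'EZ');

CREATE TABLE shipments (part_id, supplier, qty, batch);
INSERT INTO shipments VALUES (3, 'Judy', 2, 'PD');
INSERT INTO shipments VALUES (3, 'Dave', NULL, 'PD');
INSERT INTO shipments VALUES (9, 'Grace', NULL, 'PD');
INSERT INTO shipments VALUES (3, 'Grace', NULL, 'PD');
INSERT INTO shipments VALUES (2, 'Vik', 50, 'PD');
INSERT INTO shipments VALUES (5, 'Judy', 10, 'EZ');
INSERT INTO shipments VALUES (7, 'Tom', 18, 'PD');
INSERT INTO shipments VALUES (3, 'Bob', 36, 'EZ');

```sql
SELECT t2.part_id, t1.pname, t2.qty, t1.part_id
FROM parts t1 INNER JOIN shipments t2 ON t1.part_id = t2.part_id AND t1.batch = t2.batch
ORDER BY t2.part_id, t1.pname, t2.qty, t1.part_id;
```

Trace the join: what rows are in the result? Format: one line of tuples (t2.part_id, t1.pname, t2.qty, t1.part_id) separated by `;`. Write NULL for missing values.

(2, Panel, 50, 2)

INNER JOIN keeps only pairs where the ON condition holds.
Matching on t1.part_id = t2.part_id AND t1.batch = t2.batch.
Matched pairs: 1.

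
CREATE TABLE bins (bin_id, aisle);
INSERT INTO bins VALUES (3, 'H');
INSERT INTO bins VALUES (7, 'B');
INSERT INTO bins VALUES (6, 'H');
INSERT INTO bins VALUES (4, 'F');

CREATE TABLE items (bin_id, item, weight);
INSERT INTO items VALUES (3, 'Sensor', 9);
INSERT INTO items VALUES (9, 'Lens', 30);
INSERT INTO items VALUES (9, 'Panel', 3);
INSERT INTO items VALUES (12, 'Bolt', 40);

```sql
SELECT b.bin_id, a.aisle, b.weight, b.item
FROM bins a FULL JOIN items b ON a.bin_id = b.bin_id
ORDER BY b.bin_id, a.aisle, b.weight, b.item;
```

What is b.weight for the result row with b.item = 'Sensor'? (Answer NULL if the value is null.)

FULL OUTER JOIN keeps every row from both sides; unmatched rows get NULL for the other side's columns.
Matching on a.bin_id = b.bin_id.
- a row (bin_id=3): matches 1 b row(s) → 1 output row(s).
- a row (bin_id=7): no match → kept, b columns NULL.
- a row (bin_id=6): no match → kept, b columns NULL.
- a row (bin_id=4): no match → kept, b columns NULL.
- 3 row(s) from b found no a partner → padded with NULL.

9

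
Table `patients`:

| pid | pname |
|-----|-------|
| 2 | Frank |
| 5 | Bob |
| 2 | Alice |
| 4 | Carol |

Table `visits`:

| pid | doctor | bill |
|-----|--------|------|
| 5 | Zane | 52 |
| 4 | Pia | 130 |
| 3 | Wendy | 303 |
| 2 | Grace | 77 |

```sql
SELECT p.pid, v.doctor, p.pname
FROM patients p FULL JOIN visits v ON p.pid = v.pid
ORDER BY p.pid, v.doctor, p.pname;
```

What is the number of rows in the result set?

FULL OUTER JOIN keeps every row from both sides; unmatched rows get NULL for the other side's columns.
Matching on p.pid = v.pid.
- pid=2: 1 matching v row(s), so 1 row(s) emitted.
- pid=5: 1 matching v row(s), so 1 row(s) emitted.
- pid=2: 1 matching v row(s), so 1 row(s) emitted.
- pid=4: 1 matching v row(s), so 1 row(s) emitted.
- 1 row(s) from v found no p partner → padded with NULL.
Total: 4 matched + 1 padded = 5 rows.

5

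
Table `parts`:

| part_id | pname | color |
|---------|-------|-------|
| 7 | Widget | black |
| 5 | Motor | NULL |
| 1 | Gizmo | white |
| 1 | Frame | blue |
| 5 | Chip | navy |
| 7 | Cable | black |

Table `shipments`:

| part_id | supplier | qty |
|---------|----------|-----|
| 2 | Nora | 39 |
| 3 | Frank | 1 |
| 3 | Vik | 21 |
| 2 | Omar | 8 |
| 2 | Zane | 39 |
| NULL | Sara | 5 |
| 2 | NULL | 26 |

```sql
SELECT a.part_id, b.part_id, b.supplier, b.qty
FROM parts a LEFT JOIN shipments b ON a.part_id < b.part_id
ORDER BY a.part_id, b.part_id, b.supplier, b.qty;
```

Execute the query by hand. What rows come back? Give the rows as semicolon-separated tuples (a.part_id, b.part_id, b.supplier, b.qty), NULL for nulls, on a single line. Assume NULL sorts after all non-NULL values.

LEFT JOIN keeps every row from `parts`; unmatched rows get NULL for `shipments`'s columns.
Matching on a.part_id < b.part_id. A NULL in a compared column never satisfies the condition.
- part_id=7: no b row matches, row kept with b columns NULL.
- part_id=5: no b row matches, row kept with b columns NULL.
- part_id=1: 6 matching b row(s), so 6 row(s) emitted.
- part_id=1: 6 matching b row(s), so 6 row(s) emitted.
- part_id=5: no b row matches, row kept with b columns NULL.
- part_id=7: no b row matches, row kept with b columns NULL.

(1, 2, Nora, 39); (1, 2, Nora, 39); (1, 2, Omar, 8); (1, 2, Omar, 8); (1, 2, Zane, 39); (1, 2, Zane, 39); (1, 2, NULL, 26); (1, 2, NULL, 26); (1, 3, Frank, 1); (1, 3, Frank, 1); (1, 3, Vik, 21); (1, 3, Vik, 21); (5, NULL, NULL, NULL); (5, NULL, NULL, NULL); (7, NULL, NULL, NULL); (7, NULL, NULL, NULL)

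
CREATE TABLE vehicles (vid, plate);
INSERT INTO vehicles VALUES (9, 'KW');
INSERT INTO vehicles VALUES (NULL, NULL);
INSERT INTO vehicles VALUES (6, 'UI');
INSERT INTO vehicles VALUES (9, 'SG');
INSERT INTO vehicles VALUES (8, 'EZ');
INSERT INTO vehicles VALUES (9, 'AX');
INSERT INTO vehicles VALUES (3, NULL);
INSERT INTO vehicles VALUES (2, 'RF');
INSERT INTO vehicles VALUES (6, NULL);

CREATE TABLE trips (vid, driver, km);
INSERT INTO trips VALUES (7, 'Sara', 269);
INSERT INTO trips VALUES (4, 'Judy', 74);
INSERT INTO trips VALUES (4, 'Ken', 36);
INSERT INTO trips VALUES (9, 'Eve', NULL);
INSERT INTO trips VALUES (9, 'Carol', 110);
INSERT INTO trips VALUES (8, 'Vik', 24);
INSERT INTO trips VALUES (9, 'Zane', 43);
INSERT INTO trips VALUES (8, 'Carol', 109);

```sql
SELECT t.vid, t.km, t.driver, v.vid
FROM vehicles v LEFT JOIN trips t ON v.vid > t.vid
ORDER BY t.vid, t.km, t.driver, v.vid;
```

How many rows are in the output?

25

LEFT JOIN keeps every row from `vehicles`; unmatched rows get NULL for `trips`'s columns.
Matching on v.vid > t.vid. A NULL in a compared column never satisfies the condition.
- v (vid=9) pairs with 5 row(s) of t.
- v (vid=NULL) has no partner → padded with NULL.
- v (vid=6) pairs with 2 row(s) of t.
- v (vid=9) pairs with 5 row(s) of t.
- v (vid=8) pairs with 3 row(s) of t.
- v (vid=9) pairs with 5 row(s) of t.
- v (vid=3) has no partner → padded with NULL.
- v (vid=2) has no partner → padded with NULL.
- v (vid=6) pairs with 2 row(s) of t.
Total: 22 matched + 3 padded = 25 rows.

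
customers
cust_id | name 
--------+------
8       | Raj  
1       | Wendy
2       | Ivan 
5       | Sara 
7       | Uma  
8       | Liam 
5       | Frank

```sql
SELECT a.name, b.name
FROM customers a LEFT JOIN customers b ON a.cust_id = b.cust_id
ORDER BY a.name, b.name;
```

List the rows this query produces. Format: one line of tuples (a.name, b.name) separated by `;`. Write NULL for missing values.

(Frank, Frank); (Frank, Sara); (Ivan, Ivan); (Liam, Liam); (Liam, Raj); (Raj, Liam); (Raj, Raj); (Sara, Frank); (Sara, Sara); (Uma, Uma); (Wendy, Wendy)

LEFT JOIN keeps every row from `customers a`; unmatched rows get NULL for `customers b`'s columns.
Matching on a.cust_id = b.cust_id.
Matched pairs: 11; unmatched a rows kept: 0.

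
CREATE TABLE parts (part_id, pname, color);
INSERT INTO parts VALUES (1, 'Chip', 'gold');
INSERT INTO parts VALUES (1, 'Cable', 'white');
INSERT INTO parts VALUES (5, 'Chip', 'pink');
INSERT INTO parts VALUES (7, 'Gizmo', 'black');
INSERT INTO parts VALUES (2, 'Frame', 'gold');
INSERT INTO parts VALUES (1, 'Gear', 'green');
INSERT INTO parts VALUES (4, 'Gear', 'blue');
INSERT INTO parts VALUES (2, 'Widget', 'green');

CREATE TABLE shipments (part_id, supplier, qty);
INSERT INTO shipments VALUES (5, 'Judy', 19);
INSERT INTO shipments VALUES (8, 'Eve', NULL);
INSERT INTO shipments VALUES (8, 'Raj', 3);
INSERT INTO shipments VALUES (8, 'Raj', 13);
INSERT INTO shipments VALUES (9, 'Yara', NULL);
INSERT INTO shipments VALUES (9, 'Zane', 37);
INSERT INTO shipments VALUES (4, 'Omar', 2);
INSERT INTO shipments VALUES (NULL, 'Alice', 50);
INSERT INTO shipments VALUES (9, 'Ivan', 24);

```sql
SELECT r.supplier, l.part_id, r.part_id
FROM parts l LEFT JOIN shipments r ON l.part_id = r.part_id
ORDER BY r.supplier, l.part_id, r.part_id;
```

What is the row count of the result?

8

LEFT JOIN keeps every row from `parts`; unmatched rows get NULL for `shipments`'s columns.
Matching on l.part_id = r.part_id. A NULL in a compared column never satisfies the condition.
- l row (part_id=1): no match → kept, r columns NULL.
- l row (part_id=1): no match → kept, r columns NULL.
- l row (part_id=5): matches 1 r row(s) → 1 output row(s).
- l row (part_id=7): no match → kept, r columns NULL.
- l row (part_id=2): no match → kept, r columns NULL.
- l row (part_id=1): no match → kept, r columns NULL.
- l row (part_id=4): matches 1 r row(s) → 1 output row(s).
- l row (part_id=2): no match → kept, r columns NULL.
Total: 2 matched + 6 padded = 8 rows.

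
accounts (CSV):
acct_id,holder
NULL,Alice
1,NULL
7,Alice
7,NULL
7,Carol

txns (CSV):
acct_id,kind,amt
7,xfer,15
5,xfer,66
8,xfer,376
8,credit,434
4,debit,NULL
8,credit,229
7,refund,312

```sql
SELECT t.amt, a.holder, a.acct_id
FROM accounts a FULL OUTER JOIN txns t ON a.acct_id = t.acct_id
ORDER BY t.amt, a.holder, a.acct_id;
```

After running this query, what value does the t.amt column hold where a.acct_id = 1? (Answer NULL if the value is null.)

NULL

FULL OUTER JOIN keeps every row from both sides; unmatched rows get NULL for the other side's columns.
Matching on a.acct_id = t.acct_id. A NULL in a compared column never satisfies the condition.
- acct_id=NULL: no t row matches, row kept with t columns NULL.
- acct_id=1: no t row matches, row kept with t columns NULL.
- acct_id=7: 2 matching t row(s), so 2 row(s) emitted.
- acct_id=7: 2 matching t row(s), so 2 row(s) emitted.
- acct_id=7: 2 matching t row(s), so 2 row(s) emitted.
- plus 5 unmatched t row(s), each kept with NULL a columns.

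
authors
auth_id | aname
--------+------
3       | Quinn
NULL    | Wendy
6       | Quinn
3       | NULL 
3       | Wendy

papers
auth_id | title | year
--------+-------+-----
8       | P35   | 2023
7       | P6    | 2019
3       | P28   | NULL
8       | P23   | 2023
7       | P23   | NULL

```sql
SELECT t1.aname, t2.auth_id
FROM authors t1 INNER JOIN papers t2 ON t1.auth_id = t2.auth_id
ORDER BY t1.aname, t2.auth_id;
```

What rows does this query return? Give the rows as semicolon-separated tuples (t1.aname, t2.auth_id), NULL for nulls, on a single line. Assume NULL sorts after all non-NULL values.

(Quinn, 3); (Wendy, 3); (NULL, 3)

INNER JOIN keeps only pairs where the ON condition holds.
Matching on t1.auth_id = t2.auth_id. A NULL in a compared column never satisfies the condition.
- t1[0] auth_id=3 → 1 match(es) in t2 → 1 row(s).
- t1[1] auth_id=NULL → no match; dropped.
- t1[2] auth_id=6 → no match; dropped.
- t1[3] auth_id=3 → 1 match(es) in t2 → 1 row(s).
- t1[4] auth_id=3 → 1 match(es) in t2 → 1 row(s).
After projecting and ordering:
t1.aname | t2.auth_id
Quinn | 3
Wendy | 3
NULL | 3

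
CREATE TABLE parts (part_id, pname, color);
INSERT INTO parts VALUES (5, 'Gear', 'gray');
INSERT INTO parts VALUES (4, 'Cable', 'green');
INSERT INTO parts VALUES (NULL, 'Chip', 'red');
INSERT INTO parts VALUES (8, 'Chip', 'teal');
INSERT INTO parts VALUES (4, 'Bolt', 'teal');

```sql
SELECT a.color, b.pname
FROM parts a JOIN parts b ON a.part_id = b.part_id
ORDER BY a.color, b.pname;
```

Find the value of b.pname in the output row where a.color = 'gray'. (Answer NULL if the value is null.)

INNER JOIN keeps only pairs where the ON condition holds.
Matching on a.part_id = b.part_id. A NULL in a compared column never satisfies the condition.
- a[0] part_id=5 → 1 match(es) in b → 1 row(s).
- a[1] part_id=4 → 2 match(es) in b → 2 row(s).
- a[2] part_id=NULL → no match; dropped.
- a[3] part_id=8 → 1 match(es) in b → 1 row(s).
- a[4] part_id=4 → 2 match(es) in b → 2 row(s).

Gear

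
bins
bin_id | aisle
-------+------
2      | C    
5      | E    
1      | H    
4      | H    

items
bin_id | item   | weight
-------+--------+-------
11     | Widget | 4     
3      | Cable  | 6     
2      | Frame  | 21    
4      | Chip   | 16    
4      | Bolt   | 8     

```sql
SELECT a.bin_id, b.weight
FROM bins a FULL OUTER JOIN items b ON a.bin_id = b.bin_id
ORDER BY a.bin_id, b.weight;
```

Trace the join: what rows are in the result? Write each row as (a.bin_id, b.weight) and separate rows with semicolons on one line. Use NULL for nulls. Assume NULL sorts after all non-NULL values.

(1, NULL); (2, 21); (4, 8); (4, 16); (5, NULL); (NULL, 4); (NULL, 6)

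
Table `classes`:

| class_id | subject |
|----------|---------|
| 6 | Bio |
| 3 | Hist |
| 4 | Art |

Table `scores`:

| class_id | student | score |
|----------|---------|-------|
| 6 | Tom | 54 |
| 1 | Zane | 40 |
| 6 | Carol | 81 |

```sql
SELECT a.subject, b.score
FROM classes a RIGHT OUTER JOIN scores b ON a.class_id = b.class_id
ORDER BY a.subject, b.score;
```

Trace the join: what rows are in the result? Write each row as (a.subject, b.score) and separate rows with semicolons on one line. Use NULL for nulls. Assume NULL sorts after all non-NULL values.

(Bio, 54); (Bio, 81); (NULL, 40)

RIGHT JOIN keeps every row from `scores`; unmatched rows get NULL for `classes`'s columns.
Matching on a.class_id = b.class_id.
Matched pairs: 2; unmatched b rows kept: 1.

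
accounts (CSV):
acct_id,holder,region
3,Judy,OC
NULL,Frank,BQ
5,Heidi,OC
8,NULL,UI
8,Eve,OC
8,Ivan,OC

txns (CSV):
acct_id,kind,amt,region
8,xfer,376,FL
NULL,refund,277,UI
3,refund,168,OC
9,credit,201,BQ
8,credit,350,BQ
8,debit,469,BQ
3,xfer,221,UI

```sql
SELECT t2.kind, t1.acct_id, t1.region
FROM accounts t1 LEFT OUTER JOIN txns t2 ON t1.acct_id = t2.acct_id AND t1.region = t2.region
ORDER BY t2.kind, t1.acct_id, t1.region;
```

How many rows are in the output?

6

LEFT JOIN keeps every row from `accounts`; unmatched rows get NULL for `txns`'s columns.
Matching on t1.acct_id = t2.acct_id AND t1.region = t2.region. A NULL in a compared column never satisfies the condition.
Matched pairs: 1; unmatched t1 rows kept: 5.
Total: 1 matched + 5 padded = 6 rows.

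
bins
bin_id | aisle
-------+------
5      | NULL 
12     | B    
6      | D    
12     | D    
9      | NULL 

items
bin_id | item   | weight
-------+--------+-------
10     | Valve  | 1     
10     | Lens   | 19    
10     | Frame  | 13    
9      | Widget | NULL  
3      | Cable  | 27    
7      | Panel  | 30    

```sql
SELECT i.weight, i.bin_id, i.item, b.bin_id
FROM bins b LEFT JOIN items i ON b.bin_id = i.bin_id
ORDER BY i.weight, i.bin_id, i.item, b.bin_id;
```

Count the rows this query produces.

LEFT JOIN keeps every row from `bins`; unmatched rows get NULL for `items`'s columns.
Matching on b.bin_id = i.bin_id.
Matched pairs: 1; unmatched b rows kept: 4.
Total: 1 matched + 4 padded = 5 rows.

5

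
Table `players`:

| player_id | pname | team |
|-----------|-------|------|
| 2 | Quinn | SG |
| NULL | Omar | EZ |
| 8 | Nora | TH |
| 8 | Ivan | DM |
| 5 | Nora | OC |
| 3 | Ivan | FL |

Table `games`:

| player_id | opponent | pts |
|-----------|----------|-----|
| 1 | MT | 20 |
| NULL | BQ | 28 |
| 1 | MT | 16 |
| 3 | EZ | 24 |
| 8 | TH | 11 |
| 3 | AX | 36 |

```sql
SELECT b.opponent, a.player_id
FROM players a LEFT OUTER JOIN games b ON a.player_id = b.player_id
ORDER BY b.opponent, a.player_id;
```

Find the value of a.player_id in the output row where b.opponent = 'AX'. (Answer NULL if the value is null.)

LEFT JOIN keeps every row from `players`; unmatched rows get NULL for `games`'s columns.
Matching on a.player_id = b.player_id. A NULL in a compared column never satisfies the condition.
- player_id=2: no b row matches, row kept with b columns NULL.
- player_id=NULL: no b row matches, row kept with b columns NULL.
- player_id=8: 1 matching b row(s), so 1 row(s) emitted.
- player_id=8: 1 matching b row(s), so 1 row(s) emitted.
- player_id=5: no b row matches, row kept with b columns NULL.
- player_id=3: 2 matching b row(s), so 2 row(s) emitted.

3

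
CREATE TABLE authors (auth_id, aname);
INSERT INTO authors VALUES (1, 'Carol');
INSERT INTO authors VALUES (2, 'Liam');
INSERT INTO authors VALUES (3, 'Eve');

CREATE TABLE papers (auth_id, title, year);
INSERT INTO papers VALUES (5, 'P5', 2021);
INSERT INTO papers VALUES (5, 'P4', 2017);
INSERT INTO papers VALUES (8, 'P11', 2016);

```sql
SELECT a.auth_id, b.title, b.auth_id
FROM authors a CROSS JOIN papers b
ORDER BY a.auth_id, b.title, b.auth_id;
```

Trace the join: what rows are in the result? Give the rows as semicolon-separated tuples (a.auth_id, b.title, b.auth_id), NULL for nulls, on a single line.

(1, P11, 8); (1, P4, 5); (1, P5, 5); (2, P11, 8); (2, P4, 5); (2, P5, 5); (3, P11, 8); (3, P4, 5); (3, P5, 5)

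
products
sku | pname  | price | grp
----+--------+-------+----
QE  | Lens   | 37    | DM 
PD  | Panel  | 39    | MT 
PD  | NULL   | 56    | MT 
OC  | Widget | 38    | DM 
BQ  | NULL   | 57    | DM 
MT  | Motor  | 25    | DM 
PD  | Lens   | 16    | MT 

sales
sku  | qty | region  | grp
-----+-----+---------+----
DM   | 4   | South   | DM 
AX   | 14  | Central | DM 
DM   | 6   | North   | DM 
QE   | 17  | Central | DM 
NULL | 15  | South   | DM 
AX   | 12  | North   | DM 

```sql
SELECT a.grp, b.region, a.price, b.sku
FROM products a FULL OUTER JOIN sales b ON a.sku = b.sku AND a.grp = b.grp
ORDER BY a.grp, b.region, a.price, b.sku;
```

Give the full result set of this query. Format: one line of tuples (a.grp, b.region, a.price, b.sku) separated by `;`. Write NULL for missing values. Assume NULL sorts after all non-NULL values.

(DM, Central, 37, QE); (DM, NULL, 25, NULL); (DM, NULL, 38, NULL); (DM, NULL, 57, NULL); (MT, NULL, 16, NULL); (MT, NULL, 39, NULL); (MT, NULL, 56, NULL); (NULL, Central, NULL, AX); (NULL, North, NULL, AX); (NULL, North, NULL, DM); (NULL, South, NULL, DM); (NULL, South, NULL, NULL)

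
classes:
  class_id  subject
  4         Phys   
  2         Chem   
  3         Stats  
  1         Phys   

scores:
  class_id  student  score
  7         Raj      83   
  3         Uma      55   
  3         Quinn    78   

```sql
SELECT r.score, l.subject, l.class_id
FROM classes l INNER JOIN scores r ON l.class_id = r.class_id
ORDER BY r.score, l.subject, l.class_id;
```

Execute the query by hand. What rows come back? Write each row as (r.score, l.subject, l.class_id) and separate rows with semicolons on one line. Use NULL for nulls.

(55, Stats, 3); (78, Stats, 3)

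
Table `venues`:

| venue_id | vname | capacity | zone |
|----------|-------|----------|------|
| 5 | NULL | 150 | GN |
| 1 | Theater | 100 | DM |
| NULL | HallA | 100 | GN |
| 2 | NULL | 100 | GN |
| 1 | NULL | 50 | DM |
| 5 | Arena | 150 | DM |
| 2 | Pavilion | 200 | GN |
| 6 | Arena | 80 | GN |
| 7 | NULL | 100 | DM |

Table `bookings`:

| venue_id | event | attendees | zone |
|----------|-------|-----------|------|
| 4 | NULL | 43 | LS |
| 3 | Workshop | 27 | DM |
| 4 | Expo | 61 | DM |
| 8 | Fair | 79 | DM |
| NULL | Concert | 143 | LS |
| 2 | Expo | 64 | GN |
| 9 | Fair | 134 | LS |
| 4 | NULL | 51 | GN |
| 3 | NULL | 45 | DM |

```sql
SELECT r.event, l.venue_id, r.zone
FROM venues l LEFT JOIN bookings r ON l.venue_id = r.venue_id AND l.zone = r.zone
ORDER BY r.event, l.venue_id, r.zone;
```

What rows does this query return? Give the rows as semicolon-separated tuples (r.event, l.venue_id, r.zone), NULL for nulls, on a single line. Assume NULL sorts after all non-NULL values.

(Expo, 2, GN); (Expo, 2, GN); (NULL, 1, NULL); (NULL, 1, NULL); (NULL, 5, NULL); (NULL, 5, NULL); (NULL, 6, NULL); (NULL, 7, NULL); (NULL, NULL, NULL)

LEFT JOIN keeps every row from `venues`; unmatched rows get NULL for `bookings`'s columns.
Matching on l.venue_id = r.venue_id AND l.zone = r.zone. A NULL in a compared column never satisfies the condition.
- l[0] venue_id=5, zone=GN → no match; kept with NULLs on the r side.
- l[1] venue_id=1, zone=DM → no match; kept with NULLs on the r side.
- l[2] venue_id=NULL, zone=GN → no match; kept with NULLs on the r side.
- l[3] venue_id=2, zone=GN → 1 match(es) in r → 1 row(s).
- l[4] venue_id=1, zone=DM → no match; kept with NULLs on the r side.
- l[5] venue_id=5, zone=DM → no match; kept with NULLs on the r side.
- l[6] venue_id=2, zone=GN → 1 match(es) in r → 1 row(s).
- l[7] venue_id=6, zone=GN → no match; kept with NULLs on the r side.
- l[8] venue_id=7, zone=DM → no match; kept with NULLs on the r side.
After projecting and ordering:
r.event | l.venue_id | r.zone
Expo | 2 | GN
Expo | 2 | GN
NULL | 1 | NULL
NULL | 1 | NULL
NULL | 5 | NULL
NULL | 5 | NULL
NULL | 6 | NULL
NULL | 7 | NULL
NULL | NULL | NULL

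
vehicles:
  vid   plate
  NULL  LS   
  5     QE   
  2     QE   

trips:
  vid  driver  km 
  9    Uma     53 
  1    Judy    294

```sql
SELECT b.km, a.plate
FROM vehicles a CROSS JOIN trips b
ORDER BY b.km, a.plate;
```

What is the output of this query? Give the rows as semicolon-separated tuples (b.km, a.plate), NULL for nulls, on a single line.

(53, LS); (53, QE); (53, QE); (294, LS); (294, QE); (294, QE)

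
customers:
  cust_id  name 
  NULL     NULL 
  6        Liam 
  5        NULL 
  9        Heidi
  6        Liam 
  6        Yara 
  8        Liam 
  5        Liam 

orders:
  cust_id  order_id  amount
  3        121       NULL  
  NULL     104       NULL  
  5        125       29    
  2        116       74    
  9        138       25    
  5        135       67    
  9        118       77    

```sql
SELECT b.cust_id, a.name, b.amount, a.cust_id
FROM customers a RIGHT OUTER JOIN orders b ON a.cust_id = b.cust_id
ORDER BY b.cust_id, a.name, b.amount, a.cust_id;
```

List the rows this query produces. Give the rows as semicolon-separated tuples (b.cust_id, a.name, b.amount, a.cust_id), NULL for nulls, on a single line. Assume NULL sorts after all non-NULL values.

(2, NULL, 74, NULL); (3, NULL, NULL, NULL); (5, Liam, 29, 5); (5, Liam, 67, 5); (5, NULL, 29, 5); (5, NULL, 67, 5); (9, Heidi, 25, 9); (9, Heidi, 77, 9); (NULL, NULL, NULL, NULL)

RIGHT JOIN keeps every row from `orders`; unmatched rows get NULL for `customers`'s columns.
Matching on a.cust_id = b.cust_id. A NULL in a compared column never satisfies the condition.
- cust_id=NULL: no matching b row.
- cust_id=6: no matching b row.
- cust_id=5: 2 matching b row(s), so 2 row(s) emitted.
- cust_id=9: 2 matching b row(s), so 2 row(s) emitted.
- cust_id=6: no matching b row.
- cust_id=6: no matching b row.
- cust_id=8: no matching b row.
- cust_id=5: 2 matching b row(s), so 2 row(s) emitted.
- plus 3 unmatched b row(s), each kept with NULL a columns.
After projecting and ordering:
b.cust_id | a.name | b.amount | a.cust_id
2 | NULL | 74 | NULL
3 | NULL | NULL | NULL
5 | Liam | 29 | 5
5 | Liam | 67 | 5
5 | NULL | 29 | 5
5 | NULL | 67 | 5
9 | Heidi | 25 | 9
9 | Heidi | 77 | 9
NULL | NULL | NULL | NULL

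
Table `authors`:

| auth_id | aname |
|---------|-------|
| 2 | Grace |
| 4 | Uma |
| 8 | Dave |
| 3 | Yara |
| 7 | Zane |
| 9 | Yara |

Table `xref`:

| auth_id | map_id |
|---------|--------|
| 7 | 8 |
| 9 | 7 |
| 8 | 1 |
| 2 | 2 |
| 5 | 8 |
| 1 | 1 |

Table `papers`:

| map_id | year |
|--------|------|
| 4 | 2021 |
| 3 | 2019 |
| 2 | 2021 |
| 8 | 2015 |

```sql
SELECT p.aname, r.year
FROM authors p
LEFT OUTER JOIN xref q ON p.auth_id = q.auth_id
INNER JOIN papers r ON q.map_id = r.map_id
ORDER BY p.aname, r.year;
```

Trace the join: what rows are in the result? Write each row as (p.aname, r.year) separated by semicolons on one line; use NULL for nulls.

Joins associate left-to-right: authors LEFT JOIN xref on auth_id gives 6 intermediate row(s).
Then INNER JOIN `papers r` on map_id: keep only rows whose q.map_id appears in r.

(Grace, 2021); (Zane, 2015)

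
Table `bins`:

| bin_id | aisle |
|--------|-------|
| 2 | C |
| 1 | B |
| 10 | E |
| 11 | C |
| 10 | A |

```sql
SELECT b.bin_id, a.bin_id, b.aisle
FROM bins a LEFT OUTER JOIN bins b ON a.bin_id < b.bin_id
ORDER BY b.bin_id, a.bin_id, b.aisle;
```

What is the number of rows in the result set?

10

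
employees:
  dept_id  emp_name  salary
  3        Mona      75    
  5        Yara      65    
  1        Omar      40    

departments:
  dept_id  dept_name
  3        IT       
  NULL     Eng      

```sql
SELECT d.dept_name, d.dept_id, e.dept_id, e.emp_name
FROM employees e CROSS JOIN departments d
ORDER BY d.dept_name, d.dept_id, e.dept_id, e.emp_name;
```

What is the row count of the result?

6

CROSS JOIN pairs every row of `employees` with every row of `departments`: 3 × 2 = 6 rows.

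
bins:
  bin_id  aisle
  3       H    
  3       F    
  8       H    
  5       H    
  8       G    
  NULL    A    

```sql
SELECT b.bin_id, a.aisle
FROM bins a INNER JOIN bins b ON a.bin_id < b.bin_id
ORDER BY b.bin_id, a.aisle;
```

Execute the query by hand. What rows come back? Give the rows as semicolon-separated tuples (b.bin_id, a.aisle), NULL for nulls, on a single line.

INNER JOIN keeps only pairs where the ON condition holds.
Matching on a.bin_id < b.bin_id. A NULL in a compared column never satisfies the condition.
- a (bin_id=3) pairs with 3 row(s) of b.
- a (bin_id=3) pairs with 3 row(s) of b.
- a (bin_id=8) has no partner → excluded.
- a (bin_id=5) pairs with 2 row(s) of b.
- a (bin_id=8) has no partner → excluded.
- a (bin_id=NULL) has no partner → excluded.
After projecting and ordering:
b.bin_id | a.aisle
5 | F
5 | H
8 | F
8 | F
8 | H
8 | H
8 | H
8 | H

(5, F); (5, H); (8, F); (8, F); (8, H); (8, H); (8, H); (8, H)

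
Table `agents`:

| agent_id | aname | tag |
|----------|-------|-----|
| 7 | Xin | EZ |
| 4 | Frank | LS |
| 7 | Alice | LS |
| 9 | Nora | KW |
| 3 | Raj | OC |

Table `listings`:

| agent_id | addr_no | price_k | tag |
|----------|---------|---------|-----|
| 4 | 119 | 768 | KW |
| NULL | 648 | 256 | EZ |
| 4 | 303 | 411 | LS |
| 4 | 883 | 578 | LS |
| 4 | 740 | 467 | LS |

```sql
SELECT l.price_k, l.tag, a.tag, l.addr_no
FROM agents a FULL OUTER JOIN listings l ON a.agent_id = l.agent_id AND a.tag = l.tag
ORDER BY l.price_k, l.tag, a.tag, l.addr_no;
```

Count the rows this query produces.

9

FULL OUTER JOIN keeps every row from both sides; unmatched rows get NULL for the other side's columns.
Matching on a.agent_id = l.agent_id AND a.tag = l.tag. A NULL in a compared column never satisfies the condition.
Matched pairs: 3; unmatched a rows kept: 4; unmatched l rows kept: 2.
Total: 3 matched + 6 padded = 9 rows.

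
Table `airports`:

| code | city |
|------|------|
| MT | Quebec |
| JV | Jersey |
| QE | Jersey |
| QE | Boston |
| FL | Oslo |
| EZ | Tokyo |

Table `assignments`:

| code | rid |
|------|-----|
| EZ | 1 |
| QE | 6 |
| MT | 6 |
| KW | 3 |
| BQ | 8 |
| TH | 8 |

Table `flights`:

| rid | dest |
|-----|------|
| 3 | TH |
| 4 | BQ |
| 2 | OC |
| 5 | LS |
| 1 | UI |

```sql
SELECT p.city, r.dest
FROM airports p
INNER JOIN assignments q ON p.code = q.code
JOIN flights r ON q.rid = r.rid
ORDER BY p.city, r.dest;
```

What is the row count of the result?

Evaluate left to right. First `airports p INNER JOIN assignments q` on code: 4 row(s).
Then INNER JOIN `flights r` on rid: keep only rows whose q.rid appears in r.
Result: 1 row(s).

1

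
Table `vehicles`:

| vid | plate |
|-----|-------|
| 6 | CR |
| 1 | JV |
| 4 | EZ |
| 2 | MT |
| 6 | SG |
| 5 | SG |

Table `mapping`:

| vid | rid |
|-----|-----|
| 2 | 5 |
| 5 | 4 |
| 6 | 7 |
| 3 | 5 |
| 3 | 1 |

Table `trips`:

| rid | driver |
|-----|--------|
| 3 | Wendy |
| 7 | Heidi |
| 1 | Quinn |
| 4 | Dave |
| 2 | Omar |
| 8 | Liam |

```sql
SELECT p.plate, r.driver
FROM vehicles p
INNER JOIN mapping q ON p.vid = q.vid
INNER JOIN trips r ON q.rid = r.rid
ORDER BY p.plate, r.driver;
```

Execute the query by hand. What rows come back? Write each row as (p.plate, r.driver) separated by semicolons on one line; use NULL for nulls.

(CR, Heidi); (SG, Dave); (SG, Heidi)

Joins associate left-to-right: vehicles INNER JOIN mapping on vid gives 4 intermediate row(s).
Then INNER JOIN `trips r` on rid: keep only rows whose q.rid appears in r.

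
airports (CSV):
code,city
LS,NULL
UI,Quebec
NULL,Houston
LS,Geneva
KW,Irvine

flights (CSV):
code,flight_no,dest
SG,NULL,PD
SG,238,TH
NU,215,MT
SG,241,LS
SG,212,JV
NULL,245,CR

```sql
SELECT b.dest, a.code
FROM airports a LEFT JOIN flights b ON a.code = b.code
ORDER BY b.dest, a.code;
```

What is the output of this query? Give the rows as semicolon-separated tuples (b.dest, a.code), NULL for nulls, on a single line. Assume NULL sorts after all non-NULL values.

LEFT JOIN keeps every row from `airports`; unmatched rows get NULL for `flights`'s columns.
Matching on a.code = b.code. A NULL in a compared column never satisfies the condition.
- a[0] code=LS → no match; kept with NULLs on the b side.
- a[1] code=UI → no match; kept with NULLs on the b side.
- a[2] code=NULL → no match; kept with NULLs on the b side.
- a[3] code=LS → no match; kept with NULLs on the b side.
- a[4] code=KW → no match; kept with NULLs on the b side.
After projecting and ordering:
b.dest | a.code
NULL | KW
NULL | LS
NULL | LS
NULL | UI
NULL | NULL

(NULL, KW); (NULL, LS); (NULL, LS); (NULL, UI); (NULL, NULL)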